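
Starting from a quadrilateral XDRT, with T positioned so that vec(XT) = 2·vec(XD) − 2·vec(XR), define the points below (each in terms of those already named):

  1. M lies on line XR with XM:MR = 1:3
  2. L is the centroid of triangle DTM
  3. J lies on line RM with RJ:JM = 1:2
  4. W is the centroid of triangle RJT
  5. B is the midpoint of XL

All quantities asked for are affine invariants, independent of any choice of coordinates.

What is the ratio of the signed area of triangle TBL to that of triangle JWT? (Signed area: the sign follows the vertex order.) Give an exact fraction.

Set X = (0, 0), D = (1, 0), R = (0, 1), T = (2, -2); any affine frame gives the same invariant.
1. M lies on line XR with XM:MR = 1:3 ⇒ M = (0, 1/4)
2. L is the centroid of triangle DTM ⇒ L = (1, -7/12)
3. J lies on line RM with RJ:JM = 1:2 ⇒ J = (0, 3/4)
4. W is the centroid of triangle RJT ⇒ W = (2/3, -1/12)
5. B is the midpoint of XL ⇒ B = (1/2, -7/24)
2·[TBL] = -5/12, 2·[JWT] = -1/6
[TBL]:[JWT] = -5/12:-1/6 = 5/2

[TBL]:[JWT] = 5/2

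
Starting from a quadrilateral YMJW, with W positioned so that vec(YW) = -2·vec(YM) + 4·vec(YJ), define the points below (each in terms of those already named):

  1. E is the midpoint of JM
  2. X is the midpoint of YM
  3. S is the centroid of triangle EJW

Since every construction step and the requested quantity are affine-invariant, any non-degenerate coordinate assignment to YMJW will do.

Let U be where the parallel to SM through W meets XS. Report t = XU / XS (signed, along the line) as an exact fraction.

Work in coordinates with Y = (0, 0), M = (1, 0), J = (0, 1), W = (-2, 4).
1. E is the midpoint of JM ⇒ E = (1/2, 1/2)
2. X is the midpoint of YM ⇒ X = (1/2, 0)
3. S is the centroid of triangle EJW ⇒ S = (-1/2, 11/6)
through W parallel to SM: direction (3/2, -11/6); meets XS at U = (-23/22, 17/6)
U = X + t·(S−X) with t = 17/11

t = 17/11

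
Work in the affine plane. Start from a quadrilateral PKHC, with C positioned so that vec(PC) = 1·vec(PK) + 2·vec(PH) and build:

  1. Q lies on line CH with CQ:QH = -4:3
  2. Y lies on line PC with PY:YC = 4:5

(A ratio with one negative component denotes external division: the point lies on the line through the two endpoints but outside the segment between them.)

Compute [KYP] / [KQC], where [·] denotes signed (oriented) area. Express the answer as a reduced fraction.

Choose coordinates P = (0, 0), K = (1, 0), H = (0, 1), C = (1, 2).
1. Q lies on line CH with CQ:QH = -4:3 ⇒ Q = (-3, -2)
2. Y lies on line PC with PY:YC = 4:5 ⇒ Y = (4/9, 8/9)
2·[KYP] = 8/9, 2·[KQC] = -8
[KYP]:[KQC] = 8/9:-8 = -1/9

[KYP]:[KQC] = -1/9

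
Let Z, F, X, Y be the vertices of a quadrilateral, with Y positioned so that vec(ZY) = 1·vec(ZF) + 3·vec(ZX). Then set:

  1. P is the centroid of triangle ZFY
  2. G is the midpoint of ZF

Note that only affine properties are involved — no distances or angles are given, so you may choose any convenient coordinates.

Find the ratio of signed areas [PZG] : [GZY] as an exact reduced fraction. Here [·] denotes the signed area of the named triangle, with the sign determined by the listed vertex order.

Choose coordinates Z = (0, 0), F = (1, 0), X = (0, 1), Y = (1, 3).
1. P is the centroid of triangle ZFY ⇒ P = (2/3, 1)
2. G is the midpoint of ZF ⇒ G = (1/2, 0)
2·[PZG] = 1/2, 2·[GZY] = -3/2
[PZG]:[GZY] = 1/2:-3/2 = -1/3

[PZG]:[GZY] = -1/3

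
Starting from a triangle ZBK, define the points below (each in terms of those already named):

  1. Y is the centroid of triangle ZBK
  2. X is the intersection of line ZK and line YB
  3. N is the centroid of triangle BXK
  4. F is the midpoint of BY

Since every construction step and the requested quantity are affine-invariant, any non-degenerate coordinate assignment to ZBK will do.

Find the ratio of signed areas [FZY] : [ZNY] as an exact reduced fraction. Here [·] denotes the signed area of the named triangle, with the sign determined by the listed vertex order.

Set Z = (0, 0), B = (1, 0), K = (0, 1); any affine frame gives the same invariant.
1. Y is the centroid of triangle ZBK ⇒ Y = (1/3, 1/3)
2. X is the intersection of line ZK and line YB ⇒ X = (0, 1/2)
3. N is the centroid of triangle BXK ⇒ N = (1/3, 1/2)
4. F is the midpoint of BY ⇒ F = (2/3, 1/6)
2·[FZY] = -1/6, 2·[ZNY] = -1/18
[FZY]:[ZNY] = -1/6:-1/18 = 3

[FZY]:[ZNY] = 3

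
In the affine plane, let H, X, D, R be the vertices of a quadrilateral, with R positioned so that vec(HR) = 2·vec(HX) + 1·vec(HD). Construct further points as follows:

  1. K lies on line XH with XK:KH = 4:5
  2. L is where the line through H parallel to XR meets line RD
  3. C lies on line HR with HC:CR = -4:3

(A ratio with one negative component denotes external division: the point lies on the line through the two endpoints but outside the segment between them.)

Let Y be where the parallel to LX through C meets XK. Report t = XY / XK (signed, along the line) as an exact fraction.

t = -63/4

Work in coordinates with H = (0, 0), X = (1, 0), D = (0, 1), R = (2, 1).
1. K lies on line XH with XK:KH = 4:5 ⇒ K = (5/9, 0)
2. L is where the line through H parallel to XR meets line RD ⇒ L = (1, 1)
3. C lies on line HR with HC:CR = -4:3 ⇒ C = (8, 4)
through C parallel to LX: direction (0, -1); meets XK at Y = (8, 0)
Y = X + t·(K−X) with t = -63/4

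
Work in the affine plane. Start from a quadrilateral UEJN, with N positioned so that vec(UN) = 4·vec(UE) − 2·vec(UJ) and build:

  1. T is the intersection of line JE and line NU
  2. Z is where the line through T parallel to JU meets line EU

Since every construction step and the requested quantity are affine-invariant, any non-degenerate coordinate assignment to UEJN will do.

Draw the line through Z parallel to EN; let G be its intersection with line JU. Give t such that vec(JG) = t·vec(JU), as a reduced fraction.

Choose coordinates U = (0, 0), E = (1, 0), J = (0, 1), N = (4, -2).
1. T is the intersection of line JE and line NU ⇒ T = (2, -1)
2. Z is where the line through T parallel to JU meets line EU ⇒ Z = (2, 0)
through Z parallel to EN: direction (3, -2); meets JU at G = (0, 4/3)
G = J + t·(U−J) with t = -1/3

t = -1/3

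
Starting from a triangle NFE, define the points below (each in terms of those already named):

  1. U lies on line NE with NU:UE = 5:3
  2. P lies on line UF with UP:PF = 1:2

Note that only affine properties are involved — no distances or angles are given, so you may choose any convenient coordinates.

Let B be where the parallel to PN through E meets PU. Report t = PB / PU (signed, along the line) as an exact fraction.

t = 8/5

Choose coordinates N = (0, 0), F = (1, 0), E = (0, 1).
1. U lies on line NE with NU:UE = 5:3 ⇒ U = (0, 5/8)
2. P lies on line UF with UP:PF = 1:2 ⇒ P = (1/3, 5/12)
through E parallel to PN: direction (-1/3, -5/12); meets PU at B = (-1/5, 3/4)
B = P + t·(U−P) with t = 8/5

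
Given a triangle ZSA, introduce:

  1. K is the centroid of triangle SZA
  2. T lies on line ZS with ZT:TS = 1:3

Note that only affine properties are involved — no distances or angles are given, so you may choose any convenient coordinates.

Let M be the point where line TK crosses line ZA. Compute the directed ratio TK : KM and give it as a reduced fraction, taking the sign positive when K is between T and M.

TK:KM = -1/4

Work in coordinates with Z = (0, 0), S = (1, 0), A = (0, 1).
1. K is the centroid of triangle SZA ⇒ K = (1/3, 1/3)
2. T lies on line ZS with ZT:TS = 1:3 ⇒ T = (1/4, 0)
line TK meets ZA at M = (0, -1)
K = T + t·(M−T) with t = -1/3, so TK:KM = -1/3:4/3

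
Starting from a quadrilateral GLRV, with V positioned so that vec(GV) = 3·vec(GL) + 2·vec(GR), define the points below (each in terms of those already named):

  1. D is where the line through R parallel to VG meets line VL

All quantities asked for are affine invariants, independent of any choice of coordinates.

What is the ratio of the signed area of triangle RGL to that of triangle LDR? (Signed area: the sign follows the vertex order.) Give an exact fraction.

[RGL]:[LDR] = 1/10

Set G = (0, 0), L = (1, 0), R = (0, 1), V = (3, 2); any affine frame gives the same invariant.
1. D is where the line through R parallel to VG meets line VL ⇒ D = (6, 5)
2·[RGL] = 1, 2·[LDR] = 10
[RGL]:[LDR] = 1:10 = 1/10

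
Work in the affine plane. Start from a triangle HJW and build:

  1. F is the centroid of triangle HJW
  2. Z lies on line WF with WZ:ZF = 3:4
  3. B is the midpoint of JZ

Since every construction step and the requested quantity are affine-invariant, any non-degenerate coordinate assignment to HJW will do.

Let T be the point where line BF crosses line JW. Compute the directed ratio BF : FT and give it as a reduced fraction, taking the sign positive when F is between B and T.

Set H = (0, 0), J = (1, 0), W = (0, 1); any affine frame gives the same invariant.
1. F is the centroid of triangle HJW ⇒ F = (1/3, 1/3)
2. Z lies on line WF with WZ:ZF = 3:4 ⇒ Z = (1/7, 5/7)
3. B is the midpoint of JZ ⇒ B = (4/7, 5/14)
line BF meets JW at T = (7/11, 4/11)
F = B + t·(T−B) with t = -11/3, so BF:FT = -11/3:14/3

BF:FT = -11/14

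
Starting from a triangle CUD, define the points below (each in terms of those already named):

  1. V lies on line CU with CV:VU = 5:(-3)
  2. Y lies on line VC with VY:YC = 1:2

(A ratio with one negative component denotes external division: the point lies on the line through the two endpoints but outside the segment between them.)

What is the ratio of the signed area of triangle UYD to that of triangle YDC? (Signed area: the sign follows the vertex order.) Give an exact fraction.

Set C = (0, 0), U = (1, 0), D = (0, 1); any affine frame gives the same invariant.
1. V lies on line CU with CV:VU = 5:(-3) ⇒ V = (5/2, 0)
2. Y lies on line VC with VY:YC = 1:2 ⇒ Y = (5/3, 0)
2·[UYD] = 2/3, 2·[YDC] = 5/3
[UYD]:[YDC] = 2/3:5/3 = 2/5

[UYD]:[YDC] = 2/5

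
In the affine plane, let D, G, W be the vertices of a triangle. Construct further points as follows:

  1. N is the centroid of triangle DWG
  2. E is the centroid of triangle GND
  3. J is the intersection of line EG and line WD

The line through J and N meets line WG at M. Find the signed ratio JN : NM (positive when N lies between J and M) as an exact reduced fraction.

JN:NM = 7/5

Set D = (0, 0), G = (1, 0), W = (0, 1); any affine frame gives the same invariant.
1. N is the centroid of triangle DWG ⇒ N = (1/3, 1/3)
2. E is the centroid of triangle GND ⇒ E = (4/9, 1/9)
3. J is the intersection of line EG and line WD ⇒ J = (0, 1/5)
line JN meets WG at M = (4/7, 3/7)
N = J + t·(M−J) with t = 7/12, so JN:NM = 7/12:5/12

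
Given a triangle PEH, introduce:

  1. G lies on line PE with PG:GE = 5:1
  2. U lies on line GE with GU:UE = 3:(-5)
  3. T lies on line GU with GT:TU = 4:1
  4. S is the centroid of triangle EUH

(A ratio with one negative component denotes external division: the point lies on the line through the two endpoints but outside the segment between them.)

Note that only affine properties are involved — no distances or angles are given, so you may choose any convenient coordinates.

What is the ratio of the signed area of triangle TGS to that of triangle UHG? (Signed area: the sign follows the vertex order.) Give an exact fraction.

[TGS]:[UHG] = -4/15

Assign P = (0, 0), E = (1, 0), H = (0, 1) — the answer is frame-independent, so this choice is without loss of generality.
1. G lies on line PE with PG:GE = 5:1 ⇒ G = (5/6, 0)
2. U lies on line GE with GU:UE = 3:(-5) ⇒ U = (7/12, 0)
3. T lies on line GU with GT:TU = 4:1 ⇒ T = (19/30, 0)
4. S is the centroid of triangle EUH ⇒ S = (19/36, 1/3)
2·[TGS] = 1/15, 2·[UHG] = -1/4
[TGS]:[UHG] = 1/15:-1/4 = -4/15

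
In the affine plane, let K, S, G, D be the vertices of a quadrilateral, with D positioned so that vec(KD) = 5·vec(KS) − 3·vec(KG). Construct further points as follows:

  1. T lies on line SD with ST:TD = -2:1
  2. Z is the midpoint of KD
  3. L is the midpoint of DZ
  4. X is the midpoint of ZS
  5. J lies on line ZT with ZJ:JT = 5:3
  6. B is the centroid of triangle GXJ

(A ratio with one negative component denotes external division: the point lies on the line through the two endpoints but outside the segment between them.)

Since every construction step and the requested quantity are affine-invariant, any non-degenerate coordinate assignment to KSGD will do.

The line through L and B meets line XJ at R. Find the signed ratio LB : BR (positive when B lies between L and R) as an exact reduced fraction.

LB:BR = -79/70

Choose coordinates K = (0, 0), S = (1, 0), G = (0, 1), D = (5, -3).
1. T lies on line SD with ST:TD = -2:1 ⇒ T = (9, -6)
2. Z is the midpoint of KD ⇒ Z = (5/2, -3/2)
3. L is the midpoint of DZ ⇒ L = (15/4, -9/4)
4. X is the midpoint of ZS ⇒ X = (7/4, -3/4)
5. J lies on line ZT with ZJ:JT = 5:3 ⇒ J = (105/16, -69/16)
6. B is the centroid of triangle GXJ ⇒ B = (133/48, -65/48)
line LB meets XJ at R = (4599/1264, -2715/1264)
B = L + t·(R−L) with t = 79/9, so LB:BR = 79/9:-70/9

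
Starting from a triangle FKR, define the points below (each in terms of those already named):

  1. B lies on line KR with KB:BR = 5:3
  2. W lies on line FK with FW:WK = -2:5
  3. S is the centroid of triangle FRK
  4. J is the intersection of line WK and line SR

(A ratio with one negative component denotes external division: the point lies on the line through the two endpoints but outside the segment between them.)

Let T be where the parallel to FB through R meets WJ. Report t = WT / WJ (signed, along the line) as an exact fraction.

t = 2/35

Set F = (0, 0), K = (1, 0), R = (0, 1); any affine frame gives the same invariant.
1. B lies on line KR with KB:BR = 5:3 ⇒ B = (3/8, 5/8)
2. W lies on line FK with FW:WK = -2:5 ⇒ W = (-2/3, 0)
3. S is the centroid of triangle FRK ⇒ S = (1/3, 1/3)
4. J is the intersection of line WK and line SR ⇒ J = (1/2, 0)
through R parallel to FB: direction (3/8, 5/8); meets WJ at T = (-3/5, 0)
T = W + t·(J−W) with t = 2/35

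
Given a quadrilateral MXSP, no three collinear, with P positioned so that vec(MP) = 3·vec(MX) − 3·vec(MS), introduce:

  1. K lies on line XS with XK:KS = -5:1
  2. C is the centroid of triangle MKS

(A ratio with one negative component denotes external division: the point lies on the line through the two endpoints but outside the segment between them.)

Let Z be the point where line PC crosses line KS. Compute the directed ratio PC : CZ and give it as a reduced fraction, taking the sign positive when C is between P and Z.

PC:CZ = 2

Assign M = (0, 0), X = (1, 0), S = (0, 1), P = (3, -3) — the answer is frame-independent, so this choice is without loss of generality.
1. K lies on line XS with XK:KS = -5:1 ⇒ K = (-1/4, 5/4)
2. C is the centroid of triangle MKS ⇒ C = (-1/12, 3/4)
line PC meets KS at Z = (-13/8, 21/8)
C = P + t·(Z−P) with t = 2/3, so PC:CZ = 2/3:1/3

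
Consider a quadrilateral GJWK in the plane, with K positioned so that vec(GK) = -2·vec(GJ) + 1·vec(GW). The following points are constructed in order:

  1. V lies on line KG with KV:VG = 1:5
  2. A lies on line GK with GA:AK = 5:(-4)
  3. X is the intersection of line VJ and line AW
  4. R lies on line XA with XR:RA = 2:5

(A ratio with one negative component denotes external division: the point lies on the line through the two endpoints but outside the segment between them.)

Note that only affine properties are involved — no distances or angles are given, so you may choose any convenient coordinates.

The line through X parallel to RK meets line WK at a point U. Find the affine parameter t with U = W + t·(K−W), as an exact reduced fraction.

t = 77/27

Assign G = (0, 0), J = (1, 0), W = (0, 1), K = (-2, 1) — the answer is frame-independent, so this choice is without loss of generality.
1. V lies on line KG with KV:VG = 1:5 ⇒ V = (-5/3, 5/6)
2. A lies on line GK with GA:AK = 5:(-4) ⇒ A = (-10, 5)
3. X is the intersection of line VJ and line AW ⇒ X = (55/7, -15/7)
4. R lies on line XA with XR:RA = 2:5 ⇒ R = (135/49, -5/49)
through X parallel to RK: direction (-233/49, 54/49); meets WK at U = (-154/27, 1)
U = W + t·(K−W) with t = 77/27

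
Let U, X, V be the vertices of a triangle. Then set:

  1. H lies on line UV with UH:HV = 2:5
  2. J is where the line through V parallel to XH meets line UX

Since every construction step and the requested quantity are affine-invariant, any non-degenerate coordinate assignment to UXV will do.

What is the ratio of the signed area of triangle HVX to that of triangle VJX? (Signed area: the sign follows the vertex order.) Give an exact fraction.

[HVX]:[VJX] = 2/7

Work in coordinates with U = (0, 0), X = (1, 0), V = (0, 1).
1. H lies on line UV with UH:HV = 2:5 ⇒ H = (0, 2/7)
2. J is where the line through V parallel to XH meets line UX ⇒ J = (7/2, 0)
2·[HVX] = -5/7, 2·[VJX] = -5/2
[HVX]:[VJX] = -5/7:-5/2 = 2/7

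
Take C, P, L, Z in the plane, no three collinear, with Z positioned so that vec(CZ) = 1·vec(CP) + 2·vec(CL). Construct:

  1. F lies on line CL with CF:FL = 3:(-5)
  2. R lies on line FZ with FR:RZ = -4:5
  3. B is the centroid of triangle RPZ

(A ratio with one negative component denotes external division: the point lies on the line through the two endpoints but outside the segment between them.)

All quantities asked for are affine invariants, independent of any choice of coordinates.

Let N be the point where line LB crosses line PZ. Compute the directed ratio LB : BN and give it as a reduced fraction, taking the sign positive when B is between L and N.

LB:BN = -2/5

Work in coordinates with C = (0, 0), P = (1, 0), L = (0, 1), Z = (1, 2).
1. F lies on line CL with CF:FL = 3:(-5) ⇒ F = (0, -3/2)
2. R lies on line FZ with FR:RZ = -4:5 ⇒ R = (-4, -31/2)
3. B is the centroid of triangle RPZ ⇒ B = (-2/3, -9/2)
line LB meets PZ at N = (1, 37/4)
B = L + t·(N−L) with t = -2/3, so LB:BN = -2/3:5/3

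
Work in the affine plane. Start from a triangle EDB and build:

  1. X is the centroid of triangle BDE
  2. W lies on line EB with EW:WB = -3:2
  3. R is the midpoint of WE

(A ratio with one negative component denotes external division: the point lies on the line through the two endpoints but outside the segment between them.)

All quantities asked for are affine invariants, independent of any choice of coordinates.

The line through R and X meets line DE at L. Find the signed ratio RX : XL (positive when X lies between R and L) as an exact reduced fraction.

RX:XL = 7/2

Set E = (0, 0), D = (1, 0), B = (0, 1); any affine frame gives the same invariant.
1. X is the centroid of triangle BDE ⇒ X = (1/3, 1/3)
2. W lies on line EB with EW:WB = -3:2 ⇒ W = (0, 3)
3. R is the midpoint of WE ⇒ R = (0, 3/2)
line RX meets DE at L = (3/7, 0)
X = R + t·(L−R) with t = 7/9, so RX:XL = 7/9:2/9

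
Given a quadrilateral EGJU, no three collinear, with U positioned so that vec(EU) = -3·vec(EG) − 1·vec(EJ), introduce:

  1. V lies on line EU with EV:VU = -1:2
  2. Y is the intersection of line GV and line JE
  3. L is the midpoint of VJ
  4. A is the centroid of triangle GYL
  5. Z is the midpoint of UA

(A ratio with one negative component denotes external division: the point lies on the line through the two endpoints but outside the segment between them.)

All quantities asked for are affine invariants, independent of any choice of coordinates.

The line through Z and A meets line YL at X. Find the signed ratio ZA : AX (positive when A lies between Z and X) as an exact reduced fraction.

Work in coordinates with E = (0, 0), G = (1, 0), J = (0, 1), U = (-3, -1).
1. V lies on line EU with EV:VU = -1:2 ⇒ V = (3, 1)
2. Y is the intersection of line GV and line JE ⇒ Y = (0, -1/2)
3. L is the midpoint of VJ ⇒ L = (3/2, 1)
4. A is the centroid of triangle GYL ⇒ A = (5/6, 1/6)
5. Z is the midpoint of UA ⇒ Z = (-13/12, -5/12)
line ZA meets YL at X = (19/32, 3/32)
A = Z + t·(X−Z) with t = 8/7, so ZA:AX = 8/7:-1/7

ZA:AX = -8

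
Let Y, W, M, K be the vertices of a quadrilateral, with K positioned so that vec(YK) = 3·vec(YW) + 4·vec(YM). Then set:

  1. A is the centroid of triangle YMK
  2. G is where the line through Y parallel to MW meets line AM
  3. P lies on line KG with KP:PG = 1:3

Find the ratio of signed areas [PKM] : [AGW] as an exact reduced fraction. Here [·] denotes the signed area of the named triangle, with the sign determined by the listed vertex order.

Assign Y = (0, 0), W = (1, 0), M = (0, 1), K = (3, 4) — the answer is frame-independent, so this choice is without loss of generality.
1. A is the centroid of triangle YMK ⇒ A = (1, 5/3)
2. G is where the line through Y parallel to MW meets line AM ⇒ G = (-3/5, 3/5)
3. P lies on line KG with KP:PG = 1:3 ⇒ P = (21/10, 63/20)
2·[PKM] = -3/20, 2·[AGW] = 8/3
[PKM]:[AGW] = -3/20:8/3 = -9/160

[PKM]:[AGW] = -9/160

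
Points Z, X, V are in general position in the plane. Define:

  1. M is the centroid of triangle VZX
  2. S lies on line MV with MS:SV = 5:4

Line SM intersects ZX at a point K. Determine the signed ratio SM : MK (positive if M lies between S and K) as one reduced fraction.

SM:MK = 10/9

Set Z = (0, 0), X = (1, 0), V = (0, 1); any affine frame gives the same invariant.
1. M is the centroid of triangle VZX ⇒ M = (1/3, 1/3)
2. S lies on line MV with MS:SV = 5:4 ⇒ S = (4/27, 19/27)
line SM meets ZX at K = (1/2, 0)
M = S + t·(K−S) with t = 10/19, so SM:MK = 10/19:9/19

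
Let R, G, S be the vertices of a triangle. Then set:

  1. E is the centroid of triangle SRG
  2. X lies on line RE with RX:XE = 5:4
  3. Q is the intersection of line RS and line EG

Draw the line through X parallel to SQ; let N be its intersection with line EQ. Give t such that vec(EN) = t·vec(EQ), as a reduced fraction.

Choose coordinates R = (0, 0), G = (1, 0), S = (0, 1).
1. E is the centroid of triangle SRG ⇒ E = (1/3, 1/3)
2. X lies on line RE with RX:XE = 5:4 ⇒ X = (5/27, 5/27)
3. Q is the intersection of line RS and line EG ⇒ Q = (0, 1/2)
through X parallel to SQ: direction (0, -1/2); meets EQ at N = (5/27, 11/27)
N = E + t·(Q−E) with t = 4/9

t = 4/9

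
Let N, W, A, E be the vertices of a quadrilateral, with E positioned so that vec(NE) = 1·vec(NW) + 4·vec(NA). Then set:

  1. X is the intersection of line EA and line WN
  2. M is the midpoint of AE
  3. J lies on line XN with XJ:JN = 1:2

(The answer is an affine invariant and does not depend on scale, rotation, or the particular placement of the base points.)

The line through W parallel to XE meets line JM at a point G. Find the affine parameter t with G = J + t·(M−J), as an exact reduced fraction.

Set N = (0, 0), W = (1, 0), A = (0, 1), E = (1, 4); any affine frame gives the same invariant.
1. X is the intersection of line EA and line WN ⇒ X = (-1/3, 0)
2. M is the midpoint of AE ⇒ M = (1/2, 5/2)
3. J lies on line XN with XJ:JN = 1:2 ⇒ J = (-2/9, 0)
through W parallel to XE: direction (4/3, 4); meets JM at G = (-49/6, -55/2)
G = J + t·(M−J) with t = -11

t = -11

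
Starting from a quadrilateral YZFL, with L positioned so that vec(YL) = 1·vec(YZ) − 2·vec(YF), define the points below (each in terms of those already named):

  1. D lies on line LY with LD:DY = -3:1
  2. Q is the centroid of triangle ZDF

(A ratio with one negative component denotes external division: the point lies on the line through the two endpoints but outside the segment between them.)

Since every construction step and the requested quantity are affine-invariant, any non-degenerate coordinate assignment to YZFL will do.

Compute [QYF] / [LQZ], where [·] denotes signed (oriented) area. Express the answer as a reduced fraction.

[QYF]:[LQZ] = 1/10

Choose coordinates Y = (0, 0), Z = (1, 0), F = (0, 1), L = (1, -2).
1. D lies on line LY with LD:DY = -3:1 ⇒ D = (-1/2, 1)
2. Q is the centroid of triangle ZDF ⇒ Q = (1/6, 2/3)
2·[QYF] = -1/6, 2·[LQZ] = -5/3
[QYF]:[LQZ] = -1/6:-5/3 = 1/10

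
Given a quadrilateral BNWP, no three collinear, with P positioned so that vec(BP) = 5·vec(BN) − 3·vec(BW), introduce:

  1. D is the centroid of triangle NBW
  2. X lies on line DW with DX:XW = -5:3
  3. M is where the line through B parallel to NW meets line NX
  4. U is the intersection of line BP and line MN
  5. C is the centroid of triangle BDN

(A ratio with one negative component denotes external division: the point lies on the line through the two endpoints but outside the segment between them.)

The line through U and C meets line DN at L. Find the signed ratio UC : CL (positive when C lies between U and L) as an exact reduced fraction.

Choose coordinates B = (0, 0), N = (1, 0), W = (0, 1), P = (5, -3).
1. D is the centroid of triangle NBW ⇒ D = (1/3, 1/3)
2. X lies on line DW with DX:XW = -5:3 ⇒ X = (-1/2, 2)
3. M is where the line through B parallel to NW meets line NX ⇒ M = (4, -4)
4. U is the intersection of line BP and line MN ⇒ U = (20/11, -12/11)
5. C is the centroid of triangle BDN ⇒ C = (4/9, 1/9)
line UC meets DN at L = (0, 1/2)
C = U + t·(L−U) with t = 34/45, so UC:CL = 34/45:11/45

UC:CL = 34/11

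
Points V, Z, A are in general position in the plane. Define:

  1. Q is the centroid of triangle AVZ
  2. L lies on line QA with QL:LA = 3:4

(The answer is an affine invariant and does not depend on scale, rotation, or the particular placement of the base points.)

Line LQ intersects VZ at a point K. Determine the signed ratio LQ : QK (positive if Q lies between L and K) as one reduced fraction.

Assign V = (0, 0), Z = (1, 0), A = (0, 1) — the answer is frame-independent, so this choice is without loss of generality.
1. Q is the centroid of triangle AVZ ⇒ Q = (1/3, 1/3)
2. L lies on line QA with QL:LA = 3:4 ⇒ L = (4/21, 13/21)
line LQ meets VZ at K = (1/2, 0)
Q = L + t·(K−L) with t = 6/13, so LQ:QK = 6/13:7/13

LQ:QK = 6/7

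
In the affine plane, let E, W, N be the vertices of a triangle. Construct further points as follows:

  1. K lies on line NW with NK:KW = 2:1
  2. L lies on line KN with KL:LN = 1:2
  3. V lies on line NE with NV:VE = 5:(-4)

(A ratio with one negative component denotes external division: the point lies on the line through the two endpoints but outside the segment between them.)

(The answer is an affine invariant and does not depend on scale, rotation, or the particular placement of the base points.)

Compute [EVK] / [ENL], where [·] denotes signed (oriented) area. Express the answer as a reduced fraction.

[EVK]:[ENL] = -6

Choose coordinates E = (0, 0), W = (1, 0), N = (0, 1).
1. K lies on line NW with NK:KW = 2:1 ⇒ K = (2/3, 1/3)
2. L lies on line KN with KL:LN = 1:2 ⇒ L = (4/9, 5/9)
3. V lies on line NE with NV:VE = 5:(-4) ⇒ V = (0, -4)
2·[EVK] = 8/3, 2·[ENL] = -4/9
[EVK]:[ENL] = 8/3:-4/9 = -6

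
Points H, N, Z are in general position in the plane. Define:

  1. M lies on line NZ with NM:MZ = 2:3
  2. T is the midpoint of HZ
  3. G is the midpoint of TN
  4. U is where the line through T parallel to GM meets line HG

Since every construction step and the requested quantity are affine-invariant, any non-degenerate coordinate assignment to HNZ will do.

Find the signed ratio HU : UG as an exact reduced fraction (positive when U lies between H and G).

HU:UG = -1/2

Set H = (0, 0), N = (1, 0), Z = (0, 1); any affine frame gives the same invariant.
1. M lies on line NZ with NM:MZ = 2:3 ⇒ M = (3/5, 2/5)
2. T is the midpoint of HZ ⇒ T = (0, 1/2)
3. G is the midpoint of TN ⇒ G = (1/2, 1/4)
4. U is where the line through T parallel to GM meets line HG ⇒ U = (-1/2, -1/4)
U = H + t·(G−H) with t = -1, so HU:UG = t:(1−t) = -1:2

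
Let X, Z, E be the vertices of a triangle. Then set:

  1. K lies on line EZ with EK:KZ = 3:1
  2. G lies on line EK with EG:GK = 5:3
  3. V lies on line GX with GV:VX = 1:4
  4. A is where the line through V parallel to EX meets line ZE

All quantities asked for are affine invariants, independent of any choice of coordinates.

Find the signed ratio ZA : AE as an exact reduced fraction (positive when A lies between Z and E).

ZA:AE = 5/3

Work in coordinates with X = (0, 0), Z = (1, 0), E = (0, 1).
1. K lies on line EZ with EK:KZ = 3:1 ⇒ K = (3/4, 1/4)
2. G lies on line EK with EG:GK = 5:3 ⇒ G = (15/32, 17/32)
3. V lies on line GX with GV:VX = 1:4 ⇒ V = (3/8, 17/40)
4. A is where the line through V parallel to EX meets line ZE ⇒ A = (3/8, 5/8)
A = Z + t·(E−Z) with t = 5/8, so ZA:AE = t:(1−t) = 5/8:3/8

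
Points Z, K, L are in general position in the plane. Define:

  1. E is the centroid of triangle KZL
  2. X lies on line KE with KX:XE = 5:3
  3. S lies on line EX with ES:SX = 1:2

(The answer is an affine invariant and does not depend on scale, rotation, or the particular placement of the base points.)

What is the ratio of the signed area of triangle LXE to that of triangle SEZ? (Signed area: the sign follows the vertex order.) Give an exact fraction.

[LXE]:[SEZ] = -3

Choose coordinates Z = (0, 0), K = (1, 0), L = (0, 1).
1. E is the centroid of triangle KZL ⇒ E = (1/3, 1/3)
2. X lies on line KE with KX:XE = 5:3 ⇒ X = (7/12, 5/24)
3. S lies on line EX with ES:SX = 1:2 ⇒ S = (5/12, 7/24)
2·[LXE] = -1/8, 2·[SEZ] = 1/24
[LXE]:[SEZ] = -1/8:1/24 = -3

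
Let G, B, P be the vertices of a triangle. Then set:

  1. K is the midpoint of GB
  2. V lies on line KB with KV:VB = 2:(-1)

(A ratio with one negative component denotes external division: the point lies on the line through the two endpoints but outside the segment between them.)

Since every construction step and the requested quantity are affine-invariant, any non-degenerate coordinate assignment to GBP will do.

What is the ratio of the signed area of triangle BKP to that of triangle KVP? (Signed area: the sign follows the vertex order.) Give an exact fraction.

Choose coordinates G = (0, 0), B = (1, 0), P = (0, 1).
1. K is the midpoint of GB ⇒ K = (1/2, 0)
2. V lies on line KB with KV:VB = 2:(-1) ⇒ V = (3/2, 0)
2·[BKP] = -1/2, 2·[KVP] = 1
[BKP]:[KVP] = -1/2:1 = -1/2

[BKP]:[KVP] = -1/2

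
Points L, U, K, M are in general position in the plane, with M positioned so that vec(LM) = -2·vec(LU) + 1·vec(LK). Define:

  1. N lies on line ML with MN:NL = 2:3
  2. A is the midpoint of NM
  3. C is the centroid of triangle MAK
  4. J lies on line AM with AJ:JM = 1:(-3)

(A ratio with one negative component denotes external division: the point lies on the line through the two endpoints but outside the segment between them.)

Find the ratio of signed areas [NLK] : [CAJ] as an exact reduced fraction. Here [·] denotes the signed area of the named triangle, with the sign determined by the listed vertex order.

Assign L = (0, 0), U = (1, 0), K = (0, 1), M = (-2, 1) — the answer is frame-independent, so this choice is without loss of generality.
1. N lies on line ML with MN:NL = 2:3 ⇒ N = (-6/5, 3/5)
2. A is the midpoint of NM ⇒ A = (-8/5, 4/5)
3. C is the centroid of triangle MAK ⇒ C = (-6/5, 14/15)
4. J lies on line AM with AJ:JM = 1:(-3) ⇒ J = (-7/5, 7/10)
2·[NLK] = 6/5, 2·[CAJ] = 1/15
[NLK]:[CAJ] = 6/5:1/15 = 18

[NLK]:[CAJ] = 18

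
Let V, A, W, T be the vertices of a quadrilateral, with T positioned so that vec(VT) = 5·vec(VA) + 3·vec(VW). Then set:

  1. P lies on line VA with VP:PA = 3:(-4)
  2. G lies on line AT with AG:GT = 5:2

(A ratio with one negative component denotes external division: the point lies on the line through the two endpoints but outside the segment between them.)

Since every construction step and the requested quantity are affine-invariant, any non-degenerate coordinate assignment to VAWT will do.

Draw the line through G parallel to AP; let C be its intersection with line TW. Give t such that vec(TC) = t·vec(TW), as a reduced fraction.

t = 3/7

Assign V = (0, 0), A = (1, 0), W = (0, 1), T = (5, 3) — the answer is frame-independent, so this choice is without loss of generality.
1. P lies on line VA with VP:PA = 3:(-4) ⇒ P = (-3, 0)
2. G lies on line AT with AG:GT = 5:2 ⇒ G = (27/7, 15/7)
through G parallel to AP: direction (-4, 0); meets TW at C = (20/7, 15/7)
C = T + t·(W−T) with t = 3/7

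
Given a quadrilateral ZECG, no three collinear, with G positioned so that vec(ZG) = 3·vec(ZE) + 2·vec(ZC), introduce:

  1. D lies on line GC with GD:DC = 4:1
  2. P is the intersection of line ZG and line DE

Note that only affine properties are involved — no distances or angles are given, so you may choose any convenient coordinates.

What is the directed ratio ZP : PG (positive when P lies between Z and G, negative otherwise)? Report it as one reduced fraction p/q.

Set Z = (0, 0), E = (1, 0), C = (0, 1), G = (3, 2); any affine frame gives the same invariant.
1. D lies on line GC with GD:DC = 4:1 ⇒ D = (3/5, 6/5)
2. P is the intersection of line ZG and line DE ⇒ P = (9/11, 6/11)
P = Z + t·(G−Z) with t = 3/11, so ZP:PG = t:(1−t) = 3/11:8/11

ZP:PG = 3/8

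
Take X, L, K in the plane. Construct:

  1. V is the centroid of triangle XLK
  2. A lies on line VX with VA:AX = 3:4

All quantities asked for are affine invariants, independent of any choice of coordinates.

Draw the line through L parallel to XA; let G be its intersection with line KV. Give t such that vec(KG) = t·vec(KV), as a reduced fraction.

Set X = (0, 0), L = (1, 0), K = (0, 1); any affine frame gives the same invariant.
1. V is the centroid of triangle XLK ⇒ V = (1/3, 1/3)
2. A lies on line VX with VA:AX = 3:4 ⇒ A = (4/21, 4/21)
through L parallel to XA: direction (4/21, 4/21); meets KV at G = (2/3, -1/3)
G = K + t·(V−K) with t = 2

t = 2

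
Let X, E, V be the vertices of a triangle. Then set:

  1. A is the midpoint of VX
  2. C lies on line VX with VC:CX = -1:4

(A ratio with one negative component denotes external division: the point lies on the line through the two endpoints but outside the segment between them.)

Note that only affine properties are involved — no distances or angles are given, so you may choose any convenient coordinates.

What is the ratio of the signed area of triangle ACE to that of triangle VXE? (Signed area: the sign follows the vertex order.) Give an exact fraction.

[ACE]:[VXE] = -5/6

Work in coordinates with X = (0, 0), E = (1, 0), V = (0, 1).
1. A is the midpoint of VX ⇒ A = (0, 1/2)
2. C lies on line VX with VC:CX = -1:4 ⇒ C = (0, 4/3)
2·[ACE] = -5/6, 2·[VXE] = 1
[ACE]:[VXE] = -5/6:1 = -5/6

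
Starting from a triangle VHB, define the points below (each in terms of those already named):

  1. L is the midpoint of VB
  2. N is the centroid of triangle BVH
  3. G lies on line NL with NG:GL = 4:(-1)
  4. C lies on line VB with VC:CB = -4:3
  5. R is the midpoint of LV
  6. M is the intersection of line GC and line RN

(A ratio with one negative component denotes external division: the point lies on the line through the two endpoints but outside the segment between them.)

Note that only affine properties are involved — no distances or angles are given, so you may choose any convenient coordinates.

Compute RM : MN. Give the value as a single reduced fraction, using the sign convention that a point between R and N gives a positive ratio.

Choose coordinates V = (0, 0), H = (1, 0), B = (0, 1).
1. L is the midpoint of VB ⇒ L = (0, 1/2)
2. N is the centroid of triangle BVH ⇒ N = (1/3, 1/3)
3. G lies on line NL with NG:GL = 4:(-1) ⇒ G = (-1/9, 5/9)
4. C lies on line VB with VC:CB = -4:3 ⇒ C = (0, 4)
5. R is the midpoint of LV ⇒ R = (0, 1/4)
6. M is the intersection of line GC and line RN ⇒ M = (-5/41, 9/41)
M = R + t·(N−R) with t = -15/41, so RM:MN = t:(1−t) = -15/41:56/41

RM:MN = -15/56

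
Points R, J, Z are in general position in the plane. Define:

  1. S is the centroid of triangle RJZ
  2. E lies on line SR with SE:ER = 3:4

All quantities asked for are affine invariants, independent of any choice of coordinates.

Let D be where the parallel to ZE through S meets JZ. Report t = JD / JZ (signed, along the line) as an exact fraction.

Set R = (0, 0), J = (1, 0), Z = (0, 1); any affine frame gives the same invariant.
1. S is the centroid of triangle RJZ ⇒ S = (1/3, 1/3)
2. E lies on line SR with SE:ER = 3:4 ⇒ E = (4/21, 4/21)
through S parallel to ZE: direction (4/21, -17/21); meets JZ at D = (3/13, 10/13)
D = J + t·(Z−J) with t = 10/13

t = 10/13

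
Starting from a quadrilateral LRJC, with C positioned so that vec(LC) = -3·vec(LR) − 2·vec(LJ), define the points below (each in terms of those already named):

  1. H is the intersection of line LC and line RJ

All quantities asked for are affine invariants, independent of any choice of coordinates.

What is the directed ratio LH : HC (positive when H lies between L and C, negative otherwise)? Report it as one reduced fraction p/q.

Set L = (0, 0), R = (1, 0), J = (0, 1), C = (-3, -2); any affine frame gives the same invariant.
1. H is the intersection of line LC and line RJ ⇒ H = (3/5, 2/5)
H = L + t·(C−L) with t = -1/5, so LH:HC = t:(1−t) = -1/5:6/5

LH:HC = -1/6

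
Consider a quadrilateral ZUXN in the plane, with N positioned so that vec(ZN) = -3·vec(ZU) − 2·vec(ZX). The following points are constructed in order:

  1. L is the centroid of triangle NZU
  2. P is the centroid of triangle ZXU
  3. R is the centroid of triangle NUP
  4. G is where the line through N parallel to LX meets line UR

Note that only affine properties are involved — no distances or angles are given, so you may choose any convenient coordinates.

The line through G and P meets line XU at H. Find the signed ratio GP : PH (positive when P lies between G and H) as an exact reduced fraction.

Set Z = (0, 0), U = (1, 0), X = (0, 1), N = (-3, -2); any affine frame gives the same invariant.
1. L is the centroid of triangle NZU ⇒ L = (-2/3, -2/3)
2. P is the centroid of triangle ZXU ⇒ P = (1/3, 1/3)
3. R is the centroid of triangle NUP ⇒ R = (-5/9, -5/9)
4. G is where the line through N parallel to LX meets line UR ⇒ G = (-41/15, -4/3)
line GP meets XU at H = (39/71, 32/71)
P = G + t·(H−G) with t = 71/76, so GP:PH = 71/76:5/76

GP:PH = 71/5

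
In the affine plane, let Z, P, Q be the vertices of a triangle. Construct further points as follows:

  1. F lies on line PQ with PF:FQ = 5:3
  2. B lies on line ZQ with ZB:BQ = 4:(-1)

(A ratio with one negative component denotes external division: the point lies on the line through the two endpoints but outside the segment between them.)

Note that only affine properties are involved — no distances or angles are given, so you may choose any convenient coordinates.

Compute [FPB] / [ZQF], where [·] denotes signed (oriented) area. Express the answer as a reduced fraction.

Work in coordinates with Z = (0, 0), P = (1, 0), Q = (0, 1).
1. F lies on line PQ with PF:FQ = 5:3 ⇒ F = (3/8, 5/8)
2. B lies on line ZQ with ZB:BQ = 4:(-1) ⇒ B = (0, 4/3)
2·[FPB] = 5/24, 2·[ZQF] = -3/8
[FPB]:[ZQF] = 5/24:-3/8 = -5/9

[FPB]:[ZQF] = -5/9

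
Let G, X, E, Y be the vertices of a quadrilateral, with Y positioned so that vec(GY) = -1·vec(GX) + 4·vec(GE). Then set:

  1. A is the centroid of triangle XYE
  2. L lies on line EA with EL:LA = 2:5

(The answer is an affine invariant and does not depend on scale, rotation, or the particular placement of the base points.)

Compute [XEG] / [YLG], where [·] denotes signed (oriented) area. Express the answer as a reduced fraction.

[XEG]:[YLG] = -21/25

Work in coordinates with G = (0, 0), X = (1, 0), E = (0, 1), Y = (-1, 4).
1. A is the centroid of triangle XYE ⇒ A = (0, 5/3)
2. L lies on line EA with EL:LA = 2:5 ⇒ L = (0, 25/21)
2·[XEG] = 1, 2·[YLG] = -25/21
[XEG]:[YLG] = 1:-25/21 = -21/25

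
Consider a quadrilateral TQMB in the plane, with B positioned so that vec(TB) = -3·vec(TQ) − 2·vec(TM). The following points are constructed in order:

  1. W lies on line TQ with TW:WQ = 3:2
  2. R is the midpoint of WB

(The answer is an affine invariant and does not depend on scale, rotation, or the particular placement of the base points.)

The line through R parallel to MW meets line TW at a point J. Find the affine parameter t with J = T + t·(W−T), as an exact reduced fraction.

Set T = (0, 0), Q = (1, 0), M = (0, 1), B = (-3, -2); any affine frame gives the same invariant.
1. W lies on line TQ with TW:WQ = 3:2 ⇒ W = (3/5, 0)
2. R is the midpoint of WB ⇒ R = (-6/5, -1)
through R parallel to MW: direction (3/5, -1); meets TW at J = (-9/5, 0)
J = T + t·(W−T) with t = -3

t = -3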